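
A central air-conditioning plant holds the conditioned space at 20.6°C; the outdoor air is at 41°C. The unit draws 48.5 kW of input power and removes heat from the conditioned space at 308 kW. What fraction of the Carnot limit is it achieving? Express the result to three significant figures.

0.441

COP_actual = Q̇_C/Ẇ = 308.0/48.50 = 6.351.
In absolute terms T_C = 293.75 K and T_H = 314.15 K, so ΔT = 20.40 K.
COP_Carnot = T_C/ΔT = 293.75/20.40 = 14.40.
η_II = COP_actual/COP_Carnot = 6.351/14.40 = 0.4410.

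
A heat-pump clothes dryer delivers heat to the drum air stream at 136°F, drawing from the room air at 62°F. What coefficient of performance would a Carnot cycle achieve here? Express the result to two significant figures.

8.0

In absolute terms T_C = 289.82 K and T_H = 330.93 K, so ΔT = 41.11 K.
For a reversible cycle, COP_Carnot = T_H/ΔT = 330.93/41.11 = 8.050.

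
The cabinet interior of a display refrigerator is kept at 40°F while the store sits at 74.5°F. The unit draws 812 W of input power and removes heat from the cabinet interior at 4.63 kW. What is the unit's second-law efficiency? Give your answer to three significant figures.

0.394

Converting, Q̇_C = 4.630 kW = 4630 W, so COP_actual = Q̇_C/Ẇ = 4630/812.0 = 5.702.
In absolute terms T_C = 277.59 K and T_H = 296.76 K, so ΔT = 19.17 K.
COP_Carnot = T_C/ΔT = 277.59/19.17 = 14.48.
η_II = COP_actual/COP_Carnot = 5.702/14.48 = 0.3937.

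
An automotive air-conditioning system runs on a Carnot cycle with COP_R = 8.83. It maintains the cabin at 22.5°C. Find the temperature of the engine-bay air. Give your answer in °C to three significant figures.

COP_R = T_C/(T_H − T_C) gives T_H − T_C = T_C/COP.
With T_C = 295.65 K, T_H = 295.65 × (1 + 1/8.83) = 329.13 K.
Converting, 329.13 K = 55.98°C.

56.0 °C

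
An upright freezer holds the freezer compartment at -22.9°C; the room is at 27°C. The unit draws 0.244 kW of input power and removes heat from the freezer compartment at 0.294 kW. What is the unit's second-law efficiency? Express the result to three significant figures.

COP_actual = Q̇_C/Ẇ = 0.2940/0.2440 = 1.205.
In absolute terms T_C = 250.25 K and T_H = 300.15 K, so ΔT = 49.90 K.
COP_Carnot = T_C/ΔT = 250.25/49.90 = 5.015.
η_II = COP_actual/COP_Carnot = 1.205/5.015 = 0.2403.

0.240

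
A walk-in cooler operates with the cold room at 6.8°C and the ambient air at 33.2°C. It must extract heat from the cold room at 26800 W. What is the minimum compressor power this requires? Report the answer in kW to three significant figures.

In absolute terms T_C = 279.95 K and T_H = 306.35 K, so ΔT = 26.40 K.
COP_Carnot = T_C/ΔT = 279.95/26.40 = 10.60.
Ẇ_min = Q̇/COP_Carnot = 26800/10.60 = 2527 W = 2.527 kW.

2.53 kW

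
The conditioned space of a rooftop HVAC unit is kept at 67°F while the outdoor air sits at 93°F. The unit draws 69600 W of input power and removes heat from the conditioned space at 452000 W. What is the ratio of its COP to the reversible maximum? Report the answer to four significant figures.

0.3206

COP_actual = Q̇_C/Ẇ = 452000/69600 = 6.494.
In absolute terms T_C = 292.59 K and T_H = 307.04 K, so ΔT = 14.44 K.
COP_Carnot = T_C/ΔT = 292.59/14.44 = 20.26.
η_II = COP_actual/COP_Carnot = 6.494/20.26 = 0.3206.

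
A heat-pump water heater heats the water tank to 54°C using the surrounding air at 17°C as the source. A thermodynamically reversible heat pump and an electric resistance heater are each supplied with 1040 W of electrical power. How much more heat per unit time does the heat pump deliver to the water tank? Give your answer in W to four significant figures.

8156 W

In absolute terms T_C = 290.15 K and T_H = 327.15 K, so ΔT = 37.00 K.
COP_Carnot = T_H/ΔT = 327.15/37.00 = 8.842.
The heat pump delivers Q̇_H = COP × Ẇ = 9196 W; the resistance heater delivers Ẇ = 1040 W.
Extra = (COP − 1)·Ẇ = 8156 W.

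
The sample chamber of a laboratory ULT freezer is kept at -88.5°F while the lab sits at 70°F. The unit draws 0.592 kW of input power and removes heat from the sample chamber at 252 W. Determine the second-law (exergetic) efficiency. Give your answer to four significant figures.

0.1818

Converting, Q̇_C = 252.0 W = 0.2520 kW, so COP_actual = Q̇_C/Ẇ = 0.2520/0.5920 = 0.4257.
In absolute terms T_C = 206.21 K and T_H = 294.26 K, so ΔT = 88.06 K.
COP_Carnot = T_C/ΔT = 206.21/88.06 = 2.342.
η_II = COP_actual/COP_Carnot = 0.4257/2.342 = 0.1818.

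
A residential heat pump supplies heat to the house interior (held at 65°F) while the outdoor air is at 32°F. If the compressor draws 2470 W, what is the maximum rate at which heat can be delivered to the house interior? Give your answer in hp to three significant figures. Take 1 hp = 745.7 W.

52.7 hp

In absolute terms T_C = 273.15 K and T_H = 291.48 K, so ΔT = 18.33 K.
COP_Carnot = T_H/ΔT = 291.48/18.33 = 15.90.
Q̇_max = COP_Carnot × Ẇ = 15.90 × 2470 W = 39270 W = 52.66 hp.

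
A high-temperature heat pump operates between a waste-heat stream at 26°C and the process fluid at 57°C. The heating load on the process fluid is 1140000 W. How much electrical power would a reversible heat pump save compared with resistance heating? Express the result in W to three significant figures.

1030000 W

In absolute terms T_C = 299.15 K and T_H = 330.15 K, so ΔT = 31.00 K.
COP_Carnot = T_H/ΔT = 330.15/31.00 = 10.65.
Resistance heating needs Ẇ_res = Q̇_H = 1140000 W; the reversible heat pump needs only Ẇ_hp = Q̇_H/COP = 107000 W.
Saving = 1140000 − 107000 = 1033000 W.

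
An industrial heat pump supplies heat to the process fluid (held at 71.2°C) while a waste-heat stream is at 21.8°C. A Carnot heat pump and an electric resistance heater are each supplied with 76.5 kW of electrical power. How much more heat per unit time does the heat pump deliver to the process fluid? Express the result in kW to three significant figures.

In absolute terms T_C = 294.95 K and T_H = 344.35 K, so ΔT = 49.40 K.
COP_Carnot = T_H/ΔT = 344.35/49.40 = 6.971.
The heat pump delivers Q̇_H = COP × Ẇ = 533.3 kW; the resistance heater delivers Ẇ = 76.50 kW.
Extra = (COP − 1)·Ẇ = 456.8 kW.

457 kW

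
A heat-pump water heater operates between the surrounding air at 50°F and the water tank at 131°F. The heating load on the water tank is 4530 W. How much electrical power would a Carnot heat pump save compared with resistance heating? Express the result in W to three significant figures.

3910 W

In absolute terms T_C = 283.15 K and T_H = 328.15 K, so ΔT = 45.00 K.
COP_Carnot = T_H/ΔT = 328.15/45.00 = 7.292.
Resistance heating needs Ẇ_res = Q̇_H = 4530 W; the reversible heat pump needs only Ẇ_hp = Q̇_H/COP = 621.2 W.
Saving = 4530 − 621.2 = 3909 W.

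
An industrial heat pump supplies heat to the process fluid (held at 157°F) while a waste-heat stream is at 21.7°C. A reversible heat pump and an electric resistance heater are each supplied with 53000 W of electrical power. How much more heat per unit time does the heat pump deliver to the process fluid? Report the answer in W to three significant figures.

In absolute terms T_C = 294.85 K and T_H = 342.59 K, so ΔT = 47.74 K.
COP_Carnot = T_H/ΔT = 342.59/47.74 = 7.176.
The heat pump delivers Q̇_H = COP × Ẇ = 380300 W; the resistance heater delivers Ẇ = 53000 W.
Extra = (COP − 1)·Ẇ = 327300 W.

327000 W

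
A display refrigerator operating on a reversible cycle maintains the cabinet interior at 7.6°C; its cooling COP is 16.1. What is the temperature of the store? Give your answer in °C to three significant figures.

25.0 °C

COP_R = T_C/(T_H − T_C) gives T_H − T_C = T_C/COP.
With T_C = 280.75 K, T_H = 280.75 × (1 + 1/16.1) = 298.19 K.
Converting, 298.19 K = 25.04°C.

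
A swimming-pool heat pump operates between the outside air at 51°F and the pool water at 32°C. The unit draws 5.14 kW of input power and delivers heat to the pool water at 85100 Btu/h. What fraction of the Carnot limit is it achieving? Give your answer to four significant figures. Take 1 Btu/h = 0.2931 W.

Converting, Q̇_H = 85100 Btu/h = 24.94 kW, so COP_actual = Q̇_H/Ẇ = 24.94/5.140 = 4.853.
In absolute terms T_C = 283.71 K and T_H = 305.15 K, so ΔT = 21.44 K.
COP_Carnot = T_H/ΔT = 305.15/21.44 = 14.23.
η_II = COP_actual/COP_Carnot = 4.853/14.23 = 0.3410.

0.3410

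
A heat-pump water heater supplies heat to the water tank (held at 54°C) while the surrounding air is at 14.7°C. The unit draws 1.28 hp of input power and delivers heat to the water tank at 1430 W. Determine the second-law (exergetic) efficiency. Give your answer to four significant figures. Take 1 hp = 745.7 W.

0.1800

Converting, Q̇_H = 1430 W = 1.918 hp, so COP_actual = Q̇_H/Ẇ = 1.918/1.280 = 1.498.
In absolute terms T_C = 287.85 K and T_H = 327.15 K, so ΔT = 39.30 K.
COP_Carnot = T_H/ΔT = 327.15/39.30 = 8.324.
η_II = COP_actual/COP_Carnot = 1.498/8.324 = 0.1800.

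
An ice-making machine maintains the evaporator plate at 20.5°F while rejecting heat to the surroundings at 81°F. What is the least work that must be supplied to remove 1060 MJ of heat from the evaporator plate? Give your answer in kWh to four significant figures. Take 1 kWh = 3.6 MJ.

In absolute terms T_C = 266.76 K and T_H = 300.37 K, so ΔT = 33.61 K.
The reversible limit is COP_R = T_C/ΔT = 7.937, so W_min = Q_C/COP = Q_C·ΔT/T_C.
W_min = 1060 × 33.61/266.76 = 133.6 MJ = 37.10 kWh.

37.10 kWh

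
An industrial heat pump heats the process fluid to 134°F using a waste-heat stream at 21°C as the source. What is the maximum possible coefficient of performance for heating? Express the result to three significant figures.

In absolute terms T_C = 294.15 K and T_H = 329.82 K, so ΔT = 35.67 K.
For a reversible cycle, COP_Carnot = T_H/ΔT = 329.82/35.67 = 9.247.

9.25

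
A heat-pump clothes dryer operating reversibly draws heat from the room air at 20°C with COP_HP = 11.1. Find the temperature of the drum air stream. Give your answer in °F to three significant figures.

120 °F

COP_HP = T_H/(T_H − T_C) rearranges to T_H = COP·T_C/(COP − 1).
With T_C = 293.15 K, T_H = 11.1 × 293.15/10.10 = 322.17 K.
Converting, 322.17 K = 120.24°F.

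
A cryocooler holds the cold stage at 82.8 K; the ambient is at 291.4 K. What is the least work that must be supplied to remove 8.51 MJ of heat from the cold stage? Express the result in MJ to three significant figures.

21.4 MJ

The reservoir spacing is ΔT = 291.4 − 82.8 = 208.6 K.
The reversible limit is COP_R = T_C/ΔT = 0.3969, so W_min = Q_C/COP = Q_C·ΔT/T_C.
W_min = 8.510 × 208.6/82.80 = 21.44 MJ.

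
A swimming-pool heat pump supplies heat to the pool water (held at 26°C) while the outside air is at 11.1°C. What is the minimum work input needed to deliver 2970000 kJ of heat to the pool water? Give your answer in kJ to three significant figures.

In absolute terms T_C = 284.25 K and T_H = 299.15 K, so ΔT = 14.90 K.
The reversible limit is COP_HP = T_H/ΔT = 20.08, so W_min = Q_H/COP = Q_H·ΔT/T_H.
W_min = 2970000 × 14.90/299.15 = 147900 kJ.

148000 kJ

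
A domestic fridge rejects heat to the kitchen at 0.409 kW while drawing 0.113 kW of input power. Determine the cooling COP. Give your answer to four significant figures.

2.619

The first law gives Q̇_H = Q̇_C + Ẇ, so the three rates are Q̇_C = 0.2960, Q̇_H = 0.4090, Ẇ = 0.1130 kW.
COP_R = Q̇_C/Ẇ = 0.2960/0.1130 = 2.619.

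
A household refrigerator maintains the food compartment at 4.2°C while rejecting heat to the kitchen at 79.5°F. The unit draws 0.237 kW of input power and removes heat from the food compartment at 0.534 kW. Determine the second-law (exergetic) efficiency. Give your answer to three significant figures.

COP_actual = Q̇_C/Ẇ = 0.5340/0.2370 = 2.253.
In absolute terms T_C = 277.35 K and T_H = 299.54 K, so ΔT = 22.19 K.
COP_Carnot = T_C/ΔT = 277.35/22.19 = 12.50.
η_II = COP_actual/COP_Carnot = 2.253/12.50 = 0.1803.

0.180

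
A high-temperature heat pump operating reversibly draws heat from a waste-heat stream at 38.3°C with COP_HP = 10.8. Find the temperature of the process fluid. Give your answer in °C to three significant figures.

COP_HP = T_H/(T_H − T_C) rearranges to T_H = COP·T_C/(COP − 1).
With T_C = 311.45 K, T_H = 10.8 × 311.45/9.800 = 343.23 K.
Converting, 343.23 K = 70.08°C.

70.1 °C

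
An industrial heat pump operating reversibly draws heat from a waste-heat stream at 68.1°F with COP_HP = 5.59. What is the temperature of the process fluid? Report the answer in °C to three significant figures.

COP_HP = T_H/(T_H − T_C) rearranges to T_H = COP·T_C/(COP − 1).
With T_C = 293.21 K, T_H = 5.59 × 293.21/4.590 = 357.08 K.
Converting, 357.08 K = 83.93°C.

83.9 °C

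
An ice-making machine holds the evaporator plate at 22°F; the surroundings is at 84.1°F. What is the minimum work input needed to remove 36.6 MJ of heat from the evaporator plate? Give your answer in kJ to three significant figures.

In absolute terms T_C = 267.59 K and T_H = 302.09 K, so ΔT = 34.50 K.
The reversible limit is COP_R = T_C/ΔT = 7.756, so W_min = Q_C/COP = Q_C·ΔT/T_C.
W_min = 36.60 × 34.50/267.59 = 4.719 MJ = 4719 kJ.

4720 kJ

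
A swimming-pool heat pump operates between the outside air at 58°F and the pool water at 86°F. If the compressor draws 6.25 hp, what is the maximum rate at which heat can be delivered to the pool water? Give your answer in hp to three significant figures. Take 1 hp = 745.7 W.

In absolute terms T_C = 287.59 K and T_H = 303.15 K, so ΔT = 15.56 K.
COP_Carnot = T_H/ΔT = 303.15/15.56 = 19.49.
Q̇_max = COP_Carnot × Ẇ = 19.49 × 6.250 hp = 121.8 hp.

122 hp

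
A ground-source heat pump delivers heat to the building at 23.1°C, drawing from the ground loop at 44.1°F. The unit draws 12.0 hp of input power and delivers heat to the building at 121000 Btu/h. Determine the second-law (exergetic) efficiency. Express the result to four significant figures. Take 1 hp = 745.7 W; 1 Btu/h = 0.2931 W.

Converting, Q̇_H = 121000 Btu/h = 47.56 hp, so COP_actual = Q̇_H/Ẇ = 47.56/12.00 = 3.963.
In absolute terms T_C = 279.87 K and T_H = 296.25 K, so ΔT = 16.38 K.
COP_Carnot = T_H/ΔT = 296.25/16.38 = 18.09.
η_II = COP_actual/COP_Carnot = 3.963/18.09 = 0.2191.

0.2191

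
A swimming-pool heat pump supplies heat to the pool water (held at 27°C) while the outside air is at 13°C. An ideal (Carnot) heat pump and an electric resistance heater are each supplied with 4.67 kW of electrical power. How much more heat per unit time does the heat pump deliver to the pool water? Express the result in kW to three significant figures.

95.5 kW

In absolute terms T_C = 286.15 K and T_H = 300.15 K, so ΔT = 14.00 K.
COP_Carnot = T_H/ΔT = 300.15/14.00 = 21.44.
The heat pump delivers Q̇_H = COP × Ẇ = 100.1 kW; the resistance heater delivers Ẇ = 4.670 kW.
Extra = (COP − 1)·Ẇ = 95.45 kW.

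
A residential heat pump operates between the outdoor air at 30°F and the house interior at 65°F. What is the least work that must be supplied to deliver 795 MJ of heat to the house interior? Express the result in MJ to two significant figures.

In absolute terms T_C = 272.04 K and T_H = 291.48 K, so ΔT = 19.44 K.
The reversible limit is COP_HP = T_H/ΔT = 14.99, so W_min = Q_H/COP = Q_H·ΔT/T_H.
W_min = 795.0 × 19.44/291.48 = 53.03 MJ.

53 MJ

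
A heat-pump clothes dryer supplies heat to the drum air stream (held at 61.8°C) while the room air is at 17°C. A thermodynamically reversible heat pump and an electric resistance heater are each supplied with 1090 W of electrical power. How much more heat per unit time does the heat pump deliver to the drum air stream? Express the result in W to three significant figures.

7060 W

In absolute terms T_C = 290.15 K and T_H = 334.95 K, so ΔT = 44.80 K.
COP_Carnot = T_H/ΔT = 334.95/44.80 = 7.477.
The heat pump delivers Q̇_H = COP × Ẇ = 8149 W; the resistance heater delivers Ẇ = 1090 W.
Extra = (COP − 1)·Ẇ = 7059 W.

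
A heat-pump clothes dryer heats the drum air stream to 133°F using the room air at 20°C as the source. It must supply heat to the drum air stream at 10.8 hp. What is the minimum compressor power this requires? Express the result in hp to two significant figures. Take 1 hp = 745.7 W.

In absolute terms T_C = 293.15 K and T_H = 329.26 K, so ΔT = 36.11 K.
COP_Carnot = T_H/ΔT = 329.26/36.11 = 9.118.
Ẇ_min = Q̇/COP_Carnot = 10.80/9.118 = 1.184 hp.

1.2 hp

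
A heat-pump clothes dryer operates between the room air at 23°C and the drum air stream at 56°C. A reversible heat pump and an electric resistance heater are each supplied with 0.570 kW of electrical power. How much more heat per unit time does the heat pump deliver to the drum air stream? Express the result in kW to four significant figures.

In absolute terms T_C = 296.15 K and T_H = 329.15 K, so ΔT = 33.00 K.
COP_Carnot = T_H/ΔT = 329.15/33.00 = 9.974.
The heat pump delivers Q̇_H = COP × Ẇ = 5.685 kW; the resistance heater delivers Ẇ = 0.5700 kW.
Extra = (COP − 1)·Ẇ = 5.115 kW.

5.115 kW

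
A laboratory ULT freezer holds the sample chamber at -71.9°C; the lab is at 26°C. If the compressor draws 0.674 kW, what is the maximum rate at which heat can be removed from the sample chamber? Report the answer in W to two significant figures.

1400 W

In absolute terms T_C = 201.25 K and T_H = 299.15 K, so ΔT = 97.90 K.
COP_Carnot = T_C/ΔT = 201.25/97.90 = 2.056.
Q̇_max = COP_Carnot × Ẇ = 2.056 × 0.6740 kW = 1.386 kW = 1386 W.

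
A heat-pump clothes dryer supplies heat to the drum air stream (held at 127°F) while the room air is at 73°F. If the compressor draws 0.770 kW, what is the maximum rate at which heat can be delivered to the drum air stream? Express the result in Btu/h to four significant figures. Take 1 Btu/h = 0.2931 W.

In absolute terms T_C = 295.93 K and T_H = 325.93 K, so ΔT = 30.00 K.
COP_Carnot = T_H/ΔT = 325.93/30.00 = 10.86.
Q̇_max = COP_Carnot × Ẇ = 10.86 × 0.7700 kW = 8.365 kW = 28540 Btu/h.

28540 Btu/h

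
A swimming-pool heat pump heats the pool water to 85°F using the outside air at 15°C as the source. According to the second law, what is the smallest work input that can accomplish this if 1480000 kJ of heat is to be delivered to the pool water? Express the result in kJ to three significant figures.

70600 kJ

In absolute terms T_C = 288.15 K and T_H = 302.59 K, so ΔT = 14.44 K.
The reversible limit is COP_HP = T_H/ΔT = 20.95, so W_min = Q_H/COP = Q_H·ΔT/T_H.
W_min = 1480000 × 14.44/302.59 = 70650 kJ.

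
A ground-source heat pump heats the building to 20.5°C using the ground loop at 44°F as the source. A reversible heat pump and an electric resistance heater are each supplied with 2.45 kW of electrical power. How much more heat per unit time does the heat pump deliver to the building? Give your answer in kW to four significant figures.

49.56 kW

In absolute terms T_C = 279.82 K and T_H = 293.65 K, so ΔT = 13.83 K.
COP_Carnot = T_H/ΔT = 293.65/13.83 = 21.23.
The heat pump delivers Q̇_H = COP × Ẇ = 52.01 kW; the resistance heater delivers Ẇ = 2.450 kW.
Extra = (COP − 1)·Ẇ = 49.56 kW.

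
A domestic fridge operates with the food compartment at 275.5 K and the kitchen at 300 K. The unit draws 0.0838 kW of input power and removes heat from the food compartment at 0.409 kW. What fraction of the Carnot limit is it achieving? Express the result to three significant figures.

0.434

COP_actual = Q̇_C/Ẇ = 0.4090/0.08380 = 4.881.
The reservoir spacing is ΔT = 300 − 275.5 = 24.50 K.
COP_Carnot = T_C/ΔT = 275.50/24.50 = 11.24.
η_II = COP_actual/COP_Carnot = 4.881/11.24 = 0.4340.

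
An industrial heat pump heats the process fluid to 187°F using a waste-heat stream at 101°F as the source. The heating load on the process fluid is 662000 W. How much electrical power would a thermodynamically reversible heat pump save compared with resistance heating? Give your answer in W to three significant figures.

In absolute terms T_C = 311.48 K and T_H = 359.26 K, so ΔT = 47.78 K.
COP_Carnot = T_H/ΔT = 359.26/47.78 = 7.519.
Resistance heating needs Ẇ_res = Q̇_H = 662000 W; the reversible heat pump needs only Ẇ_hp = Q̇_H/COP = 88040 W.
Saving = 662000 − 88040 = 574000 W.

574000 W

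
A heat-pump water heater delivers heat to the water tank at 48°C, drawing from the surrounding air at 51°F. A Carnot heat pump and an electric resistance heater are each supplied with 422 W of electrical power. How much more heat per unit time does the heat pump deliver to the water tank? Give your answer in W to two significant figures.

In absolute terms T_C = 283.71 K and T_H = 321.15 K, so ΔT = 37.44 K.
COP_Carnot = T_H/ΔT = 321.15/37.44 = 8.577.
The heat pump delivers Q̇_H = COP × Ẇ = 3619 W; the resistance heater delivers Ẇ = 422.0 W.
Extra = (COP − 1)·Ẇ = 3197 W.

3200 W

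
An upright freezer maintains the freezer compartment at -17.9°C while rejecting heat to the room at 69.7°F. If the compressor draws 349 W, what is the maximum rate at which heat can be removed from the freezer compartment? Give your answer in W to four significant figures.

2293 W

In absolute terms T_C = 255.25 K and T_H = 294.09 K, so ΔT = 38.84 K.
COP_Carnot = T_C/ΔT = 255.25/38.84 = 6.571.
Q̇_max = COP_Carnot × Ẇ = 6.571 × 349.0 W = 2293 W.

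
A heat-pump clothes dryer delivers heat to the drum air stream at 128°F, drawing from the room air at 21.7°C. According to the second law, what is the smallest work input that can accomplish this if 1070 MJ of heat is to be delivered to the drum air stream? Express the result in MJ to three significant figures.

104 MJ

In absolute terms T_C = 294.85 K and T_H = 326.48 K, so ΔT = 31.63 K.
The reversible limit is COP_HP = T_H/ΔT = 10.32, so W_min = Q_H/COP = Q_H·ΔT/T_H.
W_min = 1070 × 31.63/326.48 = 103.7 MJ.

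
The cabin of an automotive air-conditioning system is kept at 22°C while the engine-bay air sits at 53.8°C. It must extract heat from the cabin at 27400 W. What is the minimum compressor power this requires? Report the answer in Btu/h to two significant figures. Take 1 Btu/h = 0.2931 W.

10000 Btu/h

In absolute terms T_C = 295.15 K and T_H = 326.95 K, so ΔT = 31.80 K.
COP_Carnot = T_C/ΔT = 295.15/31.80 = 9.281.
Ẇ_min = Q̇/COP_Carnot = 27400/9.281 = 2952 W = 10070 Btu/h.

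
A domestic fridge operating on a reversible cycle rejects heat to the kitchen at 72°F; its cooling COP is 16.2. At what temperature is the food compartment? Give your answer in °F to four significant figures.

41.09 °F

For a Carnot refrigerator COP_R = T_C/(T_H − T_C), so T_C = COP·T_H/(1 + COP).
With T_H = 295.37 K, T_C = 16.2 × 295.37/17.20 = 278.20 K.
Converting, 278.20 K = 41.09°F.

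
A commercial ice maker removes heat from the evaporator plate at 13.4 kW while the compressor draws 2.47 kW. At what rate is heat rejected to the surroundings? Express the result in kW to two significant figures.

For a cyclic device the first law requires Q̇_H = Q̇_C + Ẇ.
Q̇_H = Q̇_C + Ẇ = 15.87 kW.

16 kW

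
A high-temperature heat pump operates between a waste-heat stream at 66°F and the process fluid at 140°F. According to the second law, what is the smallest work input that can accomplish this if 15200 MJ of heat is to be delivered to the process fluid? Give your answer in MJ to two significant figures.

1900 MJ

In absolute terms T_C = 292.04 K and T_H = 333.15 K, so ΔT = 41.11 K.
The reversible limit is COP_HP = T_H/ΔT = 8.104, so W_min = Q_H/COP = Q_H·ΔT/T_H.
W_min = 15200 × 41.11/333.15 = 1876 MJ.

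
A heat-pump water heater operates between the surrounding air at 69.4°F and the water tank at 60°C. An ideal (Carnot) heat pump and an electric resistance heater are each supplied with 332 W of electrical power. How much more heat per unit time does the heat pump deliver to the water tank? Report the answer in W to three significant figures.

2490 W

In absolute terms T_C = 293.93 K and T_H = 333.15 K, so ΔT = 39.22 K.
COP_Carnot = T_H/ΔT = 333.15/39.22 = 8.494.
The heat pump delivers Q̇_H = COP × Ẇ = 2820 W; the resistance heater delivers Ẇ = 332.0 W.
Extra = (COP − 1)·Ẇ = 2488 W.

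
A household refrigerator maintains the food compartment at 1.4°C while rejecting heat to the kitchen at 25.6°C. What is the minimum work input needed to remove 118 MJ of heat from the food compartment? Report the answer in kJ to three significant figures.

In absolute terms T_C = 274.55 K and T_H = 298.75 K, so ΔT = 24.20 K.
The reversible limit is COP_R = T_C/ΔT = 11.35, so W_min = Q_C/COP = Q_C·ΔT/T_C.
W_min = 118.0 × 24.20/274.55 = 10.40 MJ = 10400 kJ.

10400 kJ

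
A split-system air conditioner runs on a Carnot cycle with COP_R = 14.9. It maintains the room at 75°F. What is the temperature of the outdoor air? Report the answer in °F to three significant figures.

111 °F

COP_R = T_C/(T_H − T_C) gives T_H − T_C = T_C/COP.
With T_C = 297.04 K, T_H = 297.04 × (1 + 1/14.9) = 316.97 K.
Converting, 316.97 K = 110.88°F.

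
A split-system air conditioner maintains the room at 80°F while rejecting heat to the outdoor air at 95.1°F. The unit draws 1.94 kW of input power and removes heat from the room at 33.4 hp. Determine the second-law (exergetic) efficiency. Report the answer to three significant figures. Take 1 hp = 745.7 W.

0.359

Converting, Q̇_C = 33.40 hp = 24.91 kW, so COP_actual = Q̇_C/Ẇ = 24.91/1.940 = 12.84.
In absolute terms T_C = 299.82 K and T_H = 308.21 K, so ΔT = 8.389 K.
COP_Carnot = T_C/ΔT = 299.82/8.389 = 35.74.
η_II = COP_actual/COP_Carnot = 12.84/35.74 = 0.3592.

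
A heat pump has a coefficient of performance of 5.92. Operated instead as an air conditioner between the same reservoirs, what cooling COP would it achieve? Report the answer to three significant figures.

4.92

Since Q_H = Q_C + W for any cycle, COP_R = Q_C/W = Q_H/W − 1.
COP_R = 5.92 − 1 = 4.92.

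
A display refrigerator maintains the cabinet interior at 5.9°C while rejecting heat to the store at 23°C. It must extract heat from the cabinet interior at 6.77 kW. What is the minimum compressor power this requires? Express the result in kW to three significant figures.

0.415 kW

In absolute terms T_C = 279.05 K and T_H = 296.15 K, so ΔT = 17.10 K.
COP_Carnot = T_C/ΔT = 279.05/17.10 = 16.32.
Ẇ_min = Q̇/COP_Carnot = 6.770/16.32 = 0.4149 kW.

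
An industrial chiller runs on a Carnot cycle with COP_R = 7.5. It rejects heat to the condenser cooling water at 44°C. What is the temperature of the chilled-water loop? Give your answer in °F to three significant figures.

44.0 °F

For a Carnot refrigerator COP_R = T_C/(T_H − T_C), so T_C = COP·T_H/(1 + COP).
With T_H = 317.15 K, T_C = 7.5 × 317.15/8.500 = 279.84 K.
Converting, 279.84 K = 44.04°F.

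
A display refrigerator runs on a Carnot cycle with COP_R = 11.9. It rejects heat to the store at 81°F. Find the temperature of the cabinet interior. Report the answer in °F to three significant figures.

For a Carnot refrigerator COP_R = T_C/(T_H − T_C), so T_C = COP·T_H/(1 + COP).
With T_H = 300.37 K, T_C = 11.9 × 300.37/12.90 = 277.09 K.
Converting, 277.09 K = 39.09°F.

39.1 °F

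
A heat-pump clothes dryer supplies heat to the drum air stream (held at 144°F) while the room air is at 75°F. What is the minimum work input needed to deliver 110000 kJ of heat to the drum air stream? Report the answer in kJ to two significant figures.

In absolute terms T_C = 297.04 K and T_H = 335.37 K, so ΔT = 38.33 K.
The reversible limit is COP_HP = T_H/ΔT = 8.749, so W_min = Q_H/COP = Q_H·ΔT/T_H.
W_min = 110000 × 38.33/335.37 = 12570 kJ.

13000 kJ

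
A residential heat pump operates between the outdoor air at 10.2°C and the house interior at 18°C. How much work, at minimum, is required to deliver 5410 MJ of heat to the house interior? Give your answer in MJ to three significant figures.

145 MJ

In absolute terms T_C = 283.35 K and T_H = 291.15 K, so ΔT = 7.800 K.
The reversible limit is COP_HP = T_H/ΔT = 37.33, so W_min = Q_H/COP = Q_H·ΔT/T_H.
W_min = 5410 × 7.800/291.15 = 144.9 MJ.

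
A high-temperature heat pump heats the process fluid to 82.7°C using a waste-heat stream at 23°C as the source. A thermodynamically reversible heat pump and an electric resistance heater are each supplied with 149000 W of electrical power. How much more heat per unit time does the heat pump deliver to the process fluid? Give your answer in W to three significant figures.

739000 W

In absolute terms T_C = 296.15 K and T_H = 355.85 K, so ΔT = 59.70 K.
COP_Carnot = T_H/ΔT = 355.85/59.70 = 5.961.
The heat pump delivers Q̇_H = COP × Ẇ = 888100 W; the resistance heater delivers Ẇ = 149000 W.
Extra = (COP − 1)·Ẇ = 739100 W.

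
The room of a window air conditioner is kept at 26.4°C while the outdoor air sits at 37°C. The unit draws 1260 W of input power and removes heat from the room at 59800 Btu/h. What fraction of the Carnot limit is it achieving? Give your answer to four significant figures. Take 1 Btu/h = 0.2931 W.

Converting, Q̇_C = 59800 Btu/h = 17530 W, so COP_actual = Q̇_C/Ẇ = 17530/1260 = 13.91.
In absolute terms T_C = 299.55 K and T_H = 310.15 K, so ΔT = 10.60 K.
COP_Carnot = T_C/ΔT = 299.55/10.60 = 28.26.
η_II = COP_actual/COP_Carnot = 13.91/28.26 = 0.4922.

0.4922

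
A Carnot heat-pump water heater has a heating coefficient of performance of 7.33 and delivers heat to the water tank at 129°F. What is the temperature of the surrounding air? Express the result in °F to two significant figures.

COP_HP = T_H/(T_H − T_C) gives T_H − T_C = T_H/COP.
With T_H = 327.04 K, T_C = 327.04 × (1 − 1/7.33) = 282.42 K.
Converting, 282.42 K = 48.69°F.

49 °F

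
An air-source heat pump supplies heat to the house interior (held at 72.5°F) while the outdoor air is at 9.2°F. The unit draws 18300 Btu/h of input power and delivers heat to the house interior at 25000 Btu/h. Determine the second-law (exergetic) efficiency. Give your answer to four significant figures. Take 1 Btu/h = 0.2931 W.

COP_actual = Q̇_H/Ẇ = 25000/18300 = 1.366.
In absolute terms T_C = 260.48 K and T_H = 295.65 K, so ΔT = 35.17 K.
COP_Carnot = T_H/ΔT = 295.65/35.17 = 8.407.
η_II = COP_actual/COP_Carnot = 1.366/8.407 = 0.1625.

0.1625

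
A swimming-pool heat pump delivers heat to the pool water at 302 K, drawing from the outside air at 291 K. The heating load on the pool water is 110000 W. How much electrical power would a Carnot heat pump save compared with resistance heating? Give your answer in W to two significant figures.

110000 W

The reservoir spacing is ΔT = 302 − 291 = 11.00 K.
COP_Carnot = T_H/ΔT = 302.00/11.00 = 27.45.
Resistance heating needs Ẇ_res = Q̇_H = 110000 W; the reversible heat pump needs only Ẇ_hp = Q̇_H/COP = 4007 W.
Saving = 110000 − 4007 = 106000 W.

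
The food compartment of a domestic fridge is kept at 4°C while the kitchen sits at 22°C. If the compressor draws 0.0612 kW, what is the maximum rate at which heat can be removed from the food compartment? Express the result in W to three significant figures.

942 W

In absolute terms T_C = 277.15 K and T_H = 295.15 K, so ΔT = 18.00 K.
COP_Carnot = T_C/ΔT = 277.15/18.00 = 15.40.
Q̇_max = COP_Carnot × Ẇ = 15.40 × 0.06120 kW = 0.9423 kW = 942.3 W.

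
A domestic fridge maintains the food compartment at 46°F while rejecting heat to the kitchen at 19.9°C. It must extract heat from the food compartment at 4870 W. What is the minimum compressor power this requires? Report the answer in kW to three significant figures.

In absolute terms T_C = 280.93 K and T_H = 293.05 K, so ΔT = 12.12 K.
COP_Carnot = T_C/ΔT = 280.93/12.12 = 23.17.
Ẇ_min = Q̇/COP_Carnot = 4870/23.17 = 210.1 W = 0.2101 kW.

0.210 kW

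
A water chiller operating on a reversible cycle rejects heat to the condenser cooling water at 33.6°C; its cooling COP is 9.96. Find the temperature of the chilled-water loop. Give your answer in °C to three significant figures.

5.61 °C

For a Carnot refrigerator COP_R = T_C/(T_H − T_C), so T_C = COP·T_H/(1 + COP).
With T_H = 306.75 K, T_C = 9.96 × 306.75/10.96 = 278.76 K.
Converting, 278.76 K = 5.61°C.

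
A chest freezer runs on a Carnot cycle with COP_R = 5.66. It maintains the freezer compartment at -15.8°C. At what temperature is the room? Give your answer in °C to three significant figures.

29.7 °C

COP_R = T_C/(T_H − T_C) gives T_H − T_C = T_C/COP.
With T_C = 257.35 K, T_H = 257.35 × (1 + 1/5.66) = 302.82 K.
Converting, 302.82 K = 29.67°C.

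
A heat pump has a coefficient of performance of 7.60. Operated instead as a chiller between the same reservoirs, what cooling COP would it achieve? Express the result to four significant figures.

6.600

Since Q_H = Q_C + W for any cycle, COP_R = Q_C/W = Q_H/W − 1.
COP_R = 7.60 − 1 = 6.60.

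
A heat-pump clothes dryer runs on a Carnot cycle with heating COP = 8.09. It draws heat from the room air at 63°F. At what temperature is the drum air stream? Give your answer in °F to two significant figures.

COP_HP = T_H/(T_H − T_C) rearranges to T_H = COP·T_C/(COP − 1).
With T_C = 290.37 K, T_H = 8.09 × 290.37/7.090 = 331.33 K.
Converting, 331.33 K = 136.72°F.

140 °F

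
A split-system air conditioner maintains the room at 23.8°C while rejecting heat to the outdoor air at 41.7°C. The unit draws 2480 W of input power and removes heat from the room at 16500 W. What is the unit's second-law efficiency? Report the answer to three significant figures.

COP_actual = Q̇_C/Ẇ = 16500/2480 = 6.653.
In absolute terms T_C = 296.95 K and T_H = 314.85 K, so ΔT = 17.90 K.
COP_Carnot = T_C/ΔT = 296.95/17.90 = 16.59.
η_II = COP_actual/COP_Carnot = 6.653/16.59 = 0.4011.

0.401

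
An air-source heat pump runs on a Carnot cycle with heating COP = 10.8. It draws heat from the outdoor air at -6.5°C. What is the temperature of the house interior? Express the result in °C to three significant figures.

20.7 °C

COP_HP = T_H/(T_H − T_C) rearranges to T_H = COP·T_C/(COP − 1).
With T_C = 266.65 K, T_H = 10.8 × 266.65/9.800 = 293.86 K.
Converting, 293.86 K = 20.71°C.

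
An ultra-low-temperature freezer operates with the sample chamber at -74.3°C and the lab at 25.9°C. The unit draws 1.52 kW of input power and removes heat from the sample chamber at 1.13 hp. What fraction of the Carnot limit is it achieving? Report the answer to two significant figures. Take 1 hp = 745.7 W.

0.28

Converting, Q̇_C = 1.130 hp = 0.8426 kW, so COP_actual = Q̇_C/Ẇ = 0.8426/1.520 = 0.5544.
In absolute terms T_C = 198.85 K and T_H = 299.05 K, so ΔT = 100.2 K.
COP_Carnot = T_C/ΔT = 198.85/100.2 = 1.985.
η_II = COP_actual/COP_Carnot = 0.5544/1.985 = 0.2793.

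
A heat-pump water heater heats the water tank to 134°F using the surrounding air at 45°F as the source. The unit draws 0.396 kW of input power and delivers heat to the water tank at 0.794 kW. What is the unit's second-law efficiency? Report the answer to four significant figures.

COP_actual = Q̇_H/Ẇ = 0.7940/0.3960 = 2.005.
In absolute terms T_C = 280.37 K and T_H = 329.82 K, so ΔT = 49.44 K.
COP_Carnot = T_H/ΔT = 329.82/49.44 = 6.670.
η_II = COP_actual/COP_Carnot = 2.005/6.670 = 0.3006.

0.3006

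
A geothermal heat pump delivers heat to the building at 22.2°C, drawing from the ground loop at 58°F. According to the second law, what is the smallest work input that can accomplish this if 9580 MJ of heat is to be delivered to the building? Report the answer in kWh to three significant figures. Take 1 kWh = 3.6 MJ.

69.9 kWh

In absolute terms T_C = 287.59 K and T_H = 295.35 K, so ΔT = 7.756 K.
The reversible limit is COP_HP = T_H/ΔT = 38.08, so W_min = Q_H/COP = Q_H·ΔT/T_H.
W_min = 9580 × 7.756/295.35 = 251.6 MJ = 69.88 kWh.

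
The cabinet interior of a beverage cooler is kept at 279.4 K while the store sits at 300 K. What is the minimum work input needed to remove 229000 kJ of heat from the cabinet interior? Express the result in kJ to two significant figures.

The reservoir spacing is ΔT = 300 − 279.4 = 20.60 K.
The reversible limit is COP_R = T_C/ΔT = 13.56, so W_min = Q_C/COP = Q_C·ΔT/T_C.
W_min = 229000 × 20.60/279.40 = 16880 kJ.

17000 kJ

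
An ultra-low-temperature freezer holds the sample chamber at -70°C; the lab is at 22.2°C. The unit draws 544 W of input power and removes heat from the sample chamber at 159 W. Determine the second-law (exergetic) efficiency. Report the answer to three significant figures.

0.133

COP_actual = Q̇_C/Ẇ = 159.0/544.0 = 0.2923.
In absolute terms T_C = 203.15 K and T_H = 295.35 K, so ΔT = 92.20 K.
COP_Carnot = T_C/ΔT = 203.15/92.20 = 2.203.
η_II = COP_actual/COP_Carnot = 0.2923/2.203 = 0.1327.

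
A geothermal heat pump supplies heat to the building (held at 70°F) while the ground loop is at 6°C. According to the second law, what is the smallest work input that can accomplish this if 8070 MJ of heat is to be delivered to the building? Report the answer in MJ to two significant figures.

410 MJ

In absolute terms T_C = 279.15 K and T_H = 294.26 K, so ΔT = 15.11 K.
The reversible limit is COP_HP = T_H/ΔT = 19.47, so W_min = Q_H/COP = Q_H·ΔT/T_H.
W_min = 8070 × 15.11/294.26 = 414.4 MJ.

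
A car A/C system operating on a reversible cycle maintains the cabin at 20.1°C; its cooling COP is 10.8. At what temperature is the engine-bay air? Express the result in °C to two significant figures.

COP_R = T_C/(T_H − T_C) gives T_H − T_C = T_C/COP.
With T_C = 293.25 K, T_H = 293.25 × (1 + 1/10.8) = 320.40 K.
Converting, 320.40 K = 47.25°C.

47 °C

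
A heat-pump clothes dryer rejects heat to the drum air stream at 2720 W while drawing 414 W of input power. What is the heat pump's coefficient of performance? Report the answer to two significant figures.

6.6

The first law gives Q̇_H = Q̇_C + Ẇ, so the three rates are Q̇_C = 2306, Q̇_H = 2720, Ẇ = 414.0 W.
COP_HP = Q̇_H/Ẇ = 2720/414.0 = 6.570.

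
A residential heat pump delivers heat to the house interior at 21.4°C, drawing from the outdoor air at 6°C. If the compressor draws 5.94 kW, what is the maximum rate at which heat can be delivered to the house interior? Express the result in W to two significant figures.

110000 W

In absolute terms T_C = 279.15 K and T_H = 294.55 K, so ΔT = 15.40 K.
COP_Carnot = T_H/ΔT = 294.55/15.40 = 19.13.
Q̇_max = COP_Carnot × Ẇ = 19.13 × 5.940 kW = 113.6 kW = 113600 W.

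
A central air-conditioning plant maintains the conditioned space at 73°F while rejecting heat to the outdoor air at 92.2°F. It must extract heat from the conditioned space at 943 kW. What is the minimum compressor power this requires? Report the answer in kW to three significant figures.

34.0 kW

In absolute terms T_C = 295.93 K and T_H = 306.59 K, so ΔT = 10.67 K.
COP_Carnot = T_C/ΔT = 295.93/10.67 = 27.74.
Ẇ_min = Q̇/COP_Carnot = 943.0/27.74 = 33.99 kW.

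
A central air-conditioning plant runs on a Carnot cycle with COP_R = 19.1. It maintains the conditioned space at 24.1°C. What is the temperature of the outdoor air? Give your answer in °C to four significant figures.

COP_R = T_C/(T_H − T_C) gives T_H − T_C = T_C/COP.
With T_C = 297.25 K, T_H = 297.25 × (1 + 1/19.1) = 312.81 K.
Converting, 312.81 K = 39.66°C.

39.66 °C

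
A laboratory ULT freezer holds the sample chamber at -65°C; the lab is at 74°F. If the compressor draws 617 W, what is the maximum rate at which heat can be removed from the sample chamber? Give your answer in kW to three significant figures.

1.45 kW

In absolute terms T_C = 208.15 K and T_H = 296.48 K, so ΔT = 88.33 K.
COP_Carnot = T_C/ΔT = 208.15/88.33 = 2.356.
Q̇_max = COP_Carnot × Ẇ = 2.356 × 617.0 W = 1454 W = 1.454 kW.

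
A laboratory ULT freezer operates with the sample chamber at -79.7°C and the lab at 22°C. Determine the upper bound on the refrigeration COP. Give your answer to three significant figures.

1.90

In absolute terms T_C = 193.45 K and T_H = 295.15 K, so ΔT = 101.7 K.
For a reversible cycle, COP_Carnot = T_C/ΔT = 193.45/101.7 = 1.902.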